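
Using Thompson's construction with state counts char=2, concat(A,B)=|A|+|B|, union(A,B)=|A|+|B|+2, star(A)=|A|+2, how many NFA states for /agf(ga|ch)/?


Syntax tree has 7 char leaf(s), 1 union(s), 0 star(s)
chars contribute 7×2 = 14; each union adds +2; each star adds +2
Total: 14 + 2 + 0 = 16 states


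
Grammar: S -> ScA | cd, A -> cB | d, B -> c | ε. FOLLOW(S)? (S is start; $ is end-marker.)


$ ∈ FOLLOW(S). For each A -> αBβ: add FIRST(β)\{ε} to FOLLOW(B); if β nullable, add FOLLOW(A).
FOLLOW(S) = {$, c}


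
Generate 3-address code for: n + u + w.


Break into single-operator statements:
t1 = n + u
t2 = t1 + w


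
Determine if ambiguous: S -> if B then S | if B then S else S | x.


dangling else: 'if B then if B then x else x' parses two ways
Ambiguous


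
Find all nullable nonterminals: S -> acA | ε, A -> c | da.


A nonterminal is nullable iff some alternative derives ε (directly, or every symbol in it is nullable)
Nullable: {S}


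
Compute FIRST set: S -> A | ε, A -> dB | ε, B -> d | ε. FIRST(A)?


Per alternative of A: FIRST(dB) = {d}; FIRST(ε) = {ε}
FIRST(A) = {d, ε}


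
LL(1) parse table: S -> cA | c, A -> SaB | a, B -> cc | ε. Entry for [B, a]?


For [B, a]: ε is nullable and 'a' ∈ FOLLOW(B)
Entry: B -> ε


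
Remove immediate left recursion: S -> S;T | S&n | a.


Left-recursive alternatives: S;T, S&n; non-recursive: a
Introduce S': S -> aS', S' -> ;TS' | &nS' | ε


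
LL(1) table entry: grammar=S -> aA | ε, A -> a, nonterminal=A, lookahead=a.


For [A, a]: 'a' ∈ FIRST(a)
Entry: A -> a


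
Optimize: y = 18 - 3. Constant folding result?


18 - 3 = 15 at compile time
Optimized: y = 15


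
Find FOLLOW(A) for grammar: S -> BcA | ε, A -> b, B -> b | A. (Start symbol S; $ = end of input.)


$ ∈ FOLLOW(S). For each A -> αBβ: add FIRST(β)\{ε} to FOLLOW(B); if β nullable, add FOLLOW(A).
FOLLOW(A) = {$, c}


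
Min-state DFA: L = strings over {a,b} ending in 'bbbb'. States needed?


Track the longest suffix of input matching a prefix of 'bbbb': 5 classes (prefixes of length 0..4)
Minimal DFA: 5 states


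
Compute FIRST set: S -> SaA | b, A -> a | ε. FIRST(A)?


Per alternative of A: FIRST(a) = {a}; FIRST(ε) = {ε}
FIRST(A) = {a, ε}


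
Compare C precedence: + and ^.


'+' is additive (level 9); '^' is bitwise XOR (level 4)
Higher level binds tighter
'+' has higher precedence than '^'


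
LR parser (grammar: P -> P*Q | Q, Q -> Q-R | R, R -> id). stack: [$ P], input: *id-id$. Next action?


shift '*' to continue P -> P*Q
Action: shift


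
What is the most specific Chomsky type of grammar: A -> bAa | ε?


Single nonterminal LHS, but b^n a^n is not regular
Classification: Type 2 (Context-Free)


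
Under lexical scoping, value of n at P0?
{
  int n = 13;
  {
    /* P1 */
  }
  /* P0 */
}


n declared in the same block as P0
n = 13


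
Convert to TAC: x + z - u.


Break into single-operator statements:
t1 = x + z
t2 = t1 - u


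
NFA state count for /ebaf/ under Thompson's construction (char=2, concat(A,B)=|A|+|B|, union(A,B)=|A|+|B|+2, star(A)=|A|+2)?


Syntax tree has 4 char leaf(s), 0 union(s), 0 star(s)
chars contribute 4×2 = 8; each union adds +2; each star adds +2
Total: 8 + 0 + 0 = 8 states


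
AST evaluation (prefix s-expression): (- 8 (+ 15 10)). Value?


Evaluate inner: (+ 15 10) = 25
Evaluate root: (- 8 25) = -17
Result: -17


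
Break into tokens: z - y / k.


Scan left to right, longest-match per lexeme
Tokens: ID(z), OP(-), ID(y), OP(/), ID(k)


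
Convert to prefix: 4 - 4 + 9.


left-to-right (same/higher precedence on left): tree is (+ (- 4 4) 9)
Prefix: + - 4 4 9


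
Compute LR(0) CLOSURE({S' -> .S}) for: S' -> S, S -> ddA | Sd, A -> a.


Start: S' -> .S
For each item with dot before a nonterminal B, add B -> .γ for every B-production
Closure: [S' -> .S, S -> .ddA, S -> .Sd]


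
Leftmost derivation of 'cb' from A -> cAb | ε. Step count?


Derivation: A => cAb => cb
Steps: 2


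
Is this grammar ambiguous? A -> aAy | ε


balanced a^n…y^n: each string has a unique parse
Unambiguous


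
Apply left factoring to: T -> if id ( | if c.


Common prefix: 'if'
Factored: T -> if T', T' -> id ( | c


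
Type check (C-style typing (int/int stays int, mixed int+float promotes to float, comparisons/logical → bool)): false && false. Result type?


Operand types: bool && bool
Rule: logical operators take bool operands and yield bool
Result type: bool


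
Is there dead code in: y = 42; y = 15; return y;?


first assignment to y is overwritten before any read
Dead: 'y = 42'


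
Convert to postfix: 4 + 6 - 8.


Left to right (same or higher precedence on left)
Postfix: 4 6 + 8 -


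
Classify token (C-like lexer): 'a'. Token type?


Pattern: letter/underscore followed by alphanumerics, not a keyword
Type: IDENTIFIER


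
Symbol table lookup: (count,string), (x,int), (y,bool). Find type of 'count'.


Lookup 'count' → type string


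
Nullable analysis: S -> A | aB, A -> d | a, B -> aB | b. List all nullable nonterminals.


A nonterminal is nullable iff some alternative derives ε (directly, or every symbol in it is nullable)
Nullable: {}


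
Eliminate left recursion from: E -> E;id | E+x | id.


Left-recursive alternatives: E;id, E+x; non-recursive: id
Introduce E': E -> idE', E' -> ;idE' | +xE' | ε


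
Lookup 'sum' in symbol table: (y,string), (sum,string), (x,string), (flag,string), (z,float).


Lookup 'sum' → type string


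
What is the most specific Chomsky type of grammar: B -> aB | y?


Right-linear: every RHS is a terminal or a terminal followed by one nonterminal
Classification: Type 3 (Regular)


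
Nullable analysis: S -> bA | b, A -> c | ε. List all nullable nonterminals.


A nonterminal is nullable iff some alternative derives ε (directly, or every symbol in it is nullable)
Nullable: {A}


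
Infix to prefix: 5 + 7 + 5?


left-to-right (same/higher precedence on left): tree is (+ (+ 5 7) 5)
Prefix: + + 5 7 5


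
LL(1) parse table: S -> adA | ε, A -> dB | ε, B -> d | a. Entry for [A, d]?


For [A, d]: 'd' ∈ FIRST(dB)
Entry: A -> dB


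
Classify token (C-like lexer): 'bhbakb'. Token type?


Pattern: letter/underscore followed by alphanumerics, not a keyword
Type: IDENTIFIER


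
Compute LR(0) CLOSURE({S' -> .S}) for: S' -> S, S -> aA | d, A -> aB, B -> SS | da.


Start: S' -> .S
For each item with dot before a nonterminal B, add B -> .γ for every B-production
Closure: [S' -> .S, S -> .aA, S -> .d]


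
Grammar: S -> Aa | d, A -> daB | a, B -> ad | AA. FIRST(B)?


Per alternative of B: FIRST(ad) = {a}; FIRST(AA) = {a, d}
FIRST(B) = {a, d}


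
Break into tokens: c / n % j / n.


Scan left to right, longest-match per lexeme
Tokens: ID(c), OP(/), ID(n), OP(%), ID(j), OP(/), ID(n)


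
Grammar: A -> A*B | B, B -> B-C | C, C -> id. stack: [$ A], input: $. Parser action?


start symbol A on stack, input exhausted
Action: accept


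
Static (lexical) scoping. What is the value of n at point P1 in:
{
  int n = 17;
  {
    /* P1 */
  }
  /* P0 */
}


P1's block does not declare n; resolves to the enclosing declaration at depth 0
n = 17


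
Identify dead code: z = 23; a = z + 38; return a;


z is read by a's definition; a is returned
No dead code


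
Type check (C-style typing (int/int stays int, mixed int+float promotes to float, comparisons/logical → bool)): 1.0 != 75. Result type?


Operand types: float != int
Rule: comparison yields bool
Result type: bool


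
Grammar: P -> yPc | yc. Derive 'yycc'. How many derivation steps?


Derivation: P => yPc => yycc
Steps: 2


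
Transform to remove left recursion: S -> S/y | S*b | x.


Left-recursive alternatives: S/y, S*b; non-recursive: x
Introduce S': S -> xS', S' -> /yS' | *bS' | ε


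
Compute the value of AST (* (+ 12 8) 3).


Evaluate inner: (+ 12 8) = 20
Evaluate root: (* 20 3) = 60
Result: 60


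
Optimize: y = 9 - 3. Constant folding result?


9 - 3 = 6 at compile time
Optimized: y = 6


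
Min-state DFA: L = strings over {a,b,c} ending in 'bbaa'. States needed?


Track the longest suffix of input matching a prefix of 'bbaa': 5 classes (prefixes of length 0..4)
Minimal DFA: 5 states


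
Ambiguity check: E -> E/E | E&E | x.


'x/x&x' has two parse trees (no precedence encoded between / and &)
Ambiguous


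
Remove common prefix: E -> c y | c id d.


Common prefix: 'c'
Factored: E -> c E', E' -> y | id d


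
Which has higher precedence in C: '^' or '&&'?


'^' is bitwise XOR (level 4); '&&' is logical AND (level 2)
Higher level binds tighter
'^' has higher precedence than '&&'


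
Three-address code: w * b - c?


Break into single-operator statements:
t1 = w * b
t2 = t1 - c


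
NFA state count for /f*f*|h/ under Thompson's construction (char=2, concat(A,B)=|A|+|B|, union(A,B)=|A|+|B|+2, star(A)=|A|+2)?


Syntax tree has 3 char leaf(s), 1 union(s), 2 star(s)
chars contribute 3×2 = 6; each union adds +2; each star adds +2
Total: 6 + 2 + 4 = 12 states


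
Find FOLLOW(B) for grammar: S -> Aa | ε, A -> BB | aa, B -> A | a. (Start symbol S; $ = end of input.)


$ ∈ FOLLOW(S). For each A -> αBβ: add FIRST(β)\{ε} to FOLLOW(B); if β nullable, add FOLLOW(A).
FOLLOW(B) = {a}


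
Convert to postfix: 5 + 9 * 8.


* has higher precedence, evaluate 9*8 first
Postfix: 5 9 8 * +


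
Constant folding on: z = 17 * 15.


17 * 15 = 255 at compile time
Optimized: z = 255


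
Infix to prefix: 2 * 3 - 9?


left-to-right (same/higher precedence on left): tree is (- (* 2 3) 9)
Prefix: - * 2 3 9


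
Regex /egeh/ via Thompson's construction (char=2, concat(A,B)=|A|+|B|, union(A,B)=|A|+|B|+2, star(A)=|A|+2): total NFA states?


Syntax tree has 4 char leaf(s), 0 union(s), 0 star(s)
chars contribute 4×2 = 8; each union adds +2; each star adds +2
Total: 8 + 0 + 0 = 8 states


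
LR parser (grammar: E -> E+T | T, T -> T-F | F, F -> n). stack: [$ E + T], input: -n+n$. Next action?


'-' can extend T; shift to build T -> T-F
Action: shift


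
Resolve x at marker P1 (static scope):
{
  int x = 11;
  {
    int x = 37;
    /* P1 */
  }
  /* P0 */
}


x declared in the same block as P1
x = 37


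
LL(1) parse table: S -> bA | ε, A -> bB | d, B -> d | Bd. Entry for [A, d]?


For [A, d]: 'd' ∈ FIRST(d)
Entry: A -> d


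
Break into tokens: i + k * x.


Scan left to right, longest-match per lexeme
Tokens: ID(i), OP(+), ID(k), OP(*), ID(x)


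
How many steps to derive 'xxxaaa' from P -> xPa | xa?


Derivation: P => xPa => xxPaa => xxxaaa
Steps: 3


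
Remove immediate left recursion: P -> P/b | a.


Left-recursive alternatives: P/b; non-recursive: a
Introduce P': P -> aP', P' -> /bP' | ε


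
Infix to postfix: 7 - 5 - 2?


Left to right (same or higher precedence on left)
Postfix: 7 5 - 2 -


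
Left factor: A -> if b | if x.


Common prefix: 'if'
Factored: A -> if A', A' -> b | x


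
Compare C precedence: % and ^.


'%' is multiplicative (level 10); '^' is bitwise XOR (level 4)
Higher level binds tighter
'%' has higher precedence than '^'


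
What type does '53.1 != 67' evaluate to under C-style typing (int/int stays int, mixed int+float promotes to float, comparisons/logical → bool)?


Operand types: float != int
Rule: comparison yields bool
Result type: bool


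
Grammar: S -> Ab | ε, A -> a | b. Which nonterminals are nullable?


A nonterminal is nullable iff some alternative derives ε (directly, or every symbol in it is nullable)
Nullable: {S}


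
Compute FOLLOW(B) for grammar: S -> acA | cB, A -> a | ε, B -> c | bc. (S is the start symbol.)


$ ∈ FOLLOW(S). For each A -> αBβ: add FIRST(β)\{ε} to FOLLOW(B); if β nullable, add FOLLOW(A).
FOLLOW(B) = {$}


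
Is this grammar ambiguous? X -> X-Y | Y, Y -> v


precedence layered via separate nonterminal Y: deterministic
Unambiguous


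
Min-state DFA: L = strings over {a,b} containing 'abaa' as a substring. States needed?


KMP-style automaton: 4 progress states + 1 absorbing accept = 5
Minimal DFA: 5 states


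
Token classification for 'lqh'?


Pattern: letter/underscore followed by alphanumerics, not a keyword
Type: IDENTIFIER


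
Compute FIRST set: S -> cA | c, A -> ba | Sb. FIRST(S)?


Per alternative of S: FIRST(cA) = {c}; FIRST(c) = {c}
FIRST(S) = {c}


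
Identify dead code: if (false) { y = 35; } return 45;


condition is constant false, so the whole block is unreachable
Dead: 'if (false) { y = 35; }'


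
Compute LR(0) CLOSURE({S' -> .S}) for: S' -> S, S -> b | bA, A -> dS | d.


Start: S' -> .S
For each item with dot before a nonterminal B, add B -> .γ for every B-production
Closure: [S' -> .S, S -> .b, S -> .bA]


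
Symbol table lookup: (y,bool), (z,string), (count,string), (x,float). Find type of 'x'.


Lookup 'x' → type float


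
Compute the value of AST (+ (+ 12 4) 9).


Evaluate inner: (+ 12 4) = 16
Evaluate root: (+ 16 9) = 25
Result: 25


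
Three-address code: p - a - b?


Break into single-operator statements:
t1 = p - a
t2 = t1 - b


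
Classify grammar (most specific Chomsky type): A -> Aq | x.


Left-linear: every RHS is a terminal or one nonterminal followed by a terminal
Classification: Type 3 (Regular)


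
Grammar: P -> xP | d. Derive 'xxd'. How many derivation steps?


Derivation: P => xP => xxP => xxd
Steps: 3


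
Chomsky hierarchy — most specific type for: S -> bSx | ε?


Single nonterminal LHS, but b^n x^n is not regular
Classification: Type 2 (Context-Free)


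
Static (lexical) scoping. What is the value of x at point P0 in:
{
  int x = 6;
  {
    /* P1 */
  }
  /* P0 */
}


x declared in the same block as P0
x = 6


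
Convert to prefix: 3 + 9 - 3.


left-to-right (same/higher precedence on left): tree is (- (+ 3 9) 3)
Prefix: - + 3 9 3


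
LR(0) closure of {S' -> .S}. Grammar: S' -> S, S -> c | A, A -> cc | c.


Start: S' -> .S
For each item with dot before a nonterminal B, add B -> .γ for every B-production
Closure: [S' -> .S, S -> .c, S -> .A, A -> .cc, A -> .c]


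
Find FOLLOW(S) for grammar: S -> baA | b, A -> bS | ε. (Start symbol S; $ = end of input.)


$ ∈ FOLLOW(S). For each A -> αBβ: add FIRST(β)\{ε} to FOLLOW(B); if β nullable, add FOLLOW(A).
FOLLOW(S) = {$}


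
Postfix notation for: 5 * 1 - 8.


Left to right (same or higher precedence on left)
Postfix: 5 1 * 8 -


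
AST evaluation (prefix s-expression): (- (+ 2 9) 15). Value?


Evaluate inner: (+ 2 9) = 11
Evaluate root: (- 11 15) = -4
Result: -4


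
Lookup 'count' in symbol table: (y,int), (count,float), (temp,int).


Lookup 'count' → type float


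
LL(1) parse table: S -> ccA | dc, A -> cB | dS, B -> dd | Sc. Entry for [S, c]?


For [S, c]: 'c' ∈ FIRST(ccA)
Entry: S -> ccA


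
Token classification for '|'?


Pattern: operator symbol
Type: OPERATOR


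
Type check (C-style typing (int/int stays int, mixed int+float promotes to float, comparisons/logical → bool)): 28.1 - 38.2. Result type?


Operand types: float - float
Rule: mixed int/float promotes to float; int/int stays int
Result type: float


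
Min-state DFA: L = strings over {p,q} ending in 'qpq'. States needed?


Track the longest suffix of input matching a prefix of 'qpq': 4 classes (prefixes of length 0..3)
Minimal DFA: 4 states


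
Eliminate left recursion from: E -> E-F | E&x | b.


Left-recursive alternatives: E-F, E&x; non-recursive: b
Introduce E': E -> bE', E' -> -FE' | &xE' | ε


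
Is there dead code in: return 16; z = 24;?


statement follows a return and is unreachable
Dead: 'z = 24'


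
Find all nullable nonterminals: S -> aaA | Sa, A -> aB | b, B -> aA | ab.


A nonterminal is nullable iff some alternative derives ε (directly, or every symbol in it is nullable)
Nullable: {}


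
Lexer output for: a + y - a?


Scan left to right, longest-match per lexeme
Tokens: ID(a), OP(+), ID(y), OP(-), ID(a)


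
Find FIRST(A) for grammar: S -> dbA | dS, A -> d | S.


Per alternative of A: FIRST(d) = {d}; FIRST(S) = {d}
FIRST(A) = {d}


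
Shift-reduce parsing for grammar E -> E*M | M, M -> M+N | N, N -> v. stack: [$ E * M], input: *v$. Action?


handle 'E*M' on top; lookahead ∈ FOLLOW(E) = {*, $}
Action: reduce (E -> E*M)


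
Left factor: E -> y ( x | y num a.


Common prefix: 'y'
Factored: E -> y E', E' -> ( x | num a


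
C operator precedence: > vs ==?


'>' is relational (level 7); '==' is equality (level 6)
Higher level binds tighter
'>' has higher precedence than '=='


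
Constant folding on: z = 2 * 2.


2 * 2 = 4 at compile time
Optimized: z = 4


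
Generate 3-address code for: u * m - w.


Break into single-operator statements:
t1 = u * m
t2 = t1 - w


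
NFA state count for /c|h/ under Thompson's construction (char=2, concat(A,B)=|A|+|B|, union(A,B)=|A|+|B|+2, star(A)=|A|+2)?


Syntax tree has 2 char leaf(s), 1 union(s), 0 star(s)
chars contribute 2×2 = 4; each union adds +2; each star adds +2
Total: 4 + 2 + 0 = 6 states


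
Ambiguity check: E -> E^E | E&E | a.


'a^a&a' has two parse trees (no precedence encoded between ^ and &)
Ambiguous


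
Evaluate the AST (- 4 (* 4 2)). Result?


Evaluate inner: (* 4 2) = 8
Evaluate root: (- 4 8) = -4
Result: -4


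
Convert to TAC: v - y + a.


Break into single-operator statements:
t1 = v - y
t2 = t1 + a


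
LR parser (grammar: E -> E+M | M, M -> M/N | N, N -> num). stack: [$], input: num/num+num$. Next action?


no handle on stack; shift 'num'
Action: shift


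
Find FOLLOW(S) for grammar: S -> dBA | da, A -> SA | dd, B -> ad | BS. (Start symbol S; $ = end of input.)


$ ∈ FOLLOW(S). For each A -> αBβ: add FIRST(β)\{ε} to FOLLOW(B); if β nullable, add FOLLOW(A).
FOLLOW(S) = {$, d}


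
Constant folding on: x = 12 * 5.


12 * 5 = 60 at compile time
Optimized: x = 60


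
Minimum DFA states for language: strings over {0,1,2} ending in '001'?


Track the longest suffix of input matching a prefix of '001': 4 classes (prefixes of length 0..3)
Minimal DFA: 4 states


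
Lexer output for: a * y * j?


Scan left to right, longest-match per lexeme
Tokens: ID(a), OP(*), ID(y), OP(*), ID(j)


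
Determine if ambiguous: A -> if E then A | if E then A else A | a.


dangling else: 'if E then if E then a else a' parses two ways
Ambiguous


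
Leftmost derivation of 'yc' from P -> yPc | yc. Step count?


Derivation: P => yc
Steps: 1


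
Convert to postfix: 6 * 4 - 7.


Left to right (same or higher precedence on left)
Postfix: 6 4 * 7 -


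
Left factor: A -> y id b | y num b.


Common prefix: 'y'
Factored: A -> y A', A' -> id b | num b


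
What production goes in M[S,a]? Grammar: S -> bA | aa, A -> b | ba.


For [S, a]: 'a' ∈ FIRST(aa)
Entry: S -> aa


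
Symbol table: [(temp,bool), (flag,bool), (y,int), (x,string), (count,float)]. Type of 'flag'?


Lookup 'flag' → type bool


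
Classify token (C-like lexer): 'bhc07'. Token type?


Pattern: letter/underscore followed by alphanumerics, not a keyword
Type: IDENTIFIER


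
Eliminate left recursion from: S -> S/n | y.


Left-recursive alternatives: S/n; non-recursive: y
Introduce S': S -> yS', S' -> /nS' | ε


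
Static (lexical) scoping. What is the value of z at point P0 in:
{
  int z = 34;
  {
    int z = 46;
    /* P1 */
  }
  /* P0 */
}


z declared in the same block as P0
z = 34


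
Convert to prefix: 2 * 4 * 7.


left-to-right (same/higher precedence on left): tree is (* (* 2 4) 7)
Prefix: * * 2 4 7


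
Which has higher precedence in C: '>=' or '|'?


'>=' is relational (level 7); '|' is bitwise OR (level 3)
Higher level binds tighter
'>=' has higher precedence than '|'


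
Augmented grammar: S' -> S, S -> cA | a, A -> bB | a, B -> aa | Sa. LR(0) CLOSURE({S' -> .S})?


Start: S' -> .S
For each item with dot before a nonterminal B, add B -> .γ for every B-production
Closure: [S' -> .S, S -> .cA, S -> .a]


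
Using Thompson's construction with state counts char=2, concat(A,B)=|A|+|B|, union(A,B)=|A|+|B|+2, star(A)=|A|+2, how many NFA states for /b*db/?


Syntax tree has 3 char leaf(s), 0 union(s), 1 star(s)
chars contribute 3×2 = 6; each union adds +2; each star adds +2
Total: 6 + 0 + 2 = 8 states


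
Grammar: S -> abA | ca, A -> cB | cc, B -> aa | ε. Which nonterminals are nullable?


A nonterminal is nullable iff some alternative derives ε (directly, or every symbol in it is nullable)
Nullable: {B}


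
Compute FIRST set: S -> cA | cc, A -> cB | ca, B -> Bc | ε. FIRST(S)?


Per alternative of S: FIRST(cA) = {c}; FIRST(cc) = {c}
FIRST(S) = {c}


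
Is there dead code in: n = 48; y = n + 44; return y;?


n is read by y's definition; y is returned
No dead code


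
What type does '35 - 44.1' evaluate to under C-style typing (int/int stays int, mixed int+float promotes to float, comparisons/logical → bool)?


Operand types: int - float
Rule: mixed int/float promotes to float; int/int stays int
Result type: float


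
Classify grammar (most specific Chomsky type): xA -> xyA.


LHS has context (more than one symbol) and |LHS| ≤ |RHS|
Classification: Type 1 (Context-Sensitive)


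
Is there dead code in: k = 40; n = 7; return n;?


k is assigned but never read
Dead: 'k = 40'


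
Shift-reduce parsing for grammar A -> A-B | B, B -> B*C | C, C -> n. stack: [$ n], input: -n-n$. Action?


'n' on top is the handle for C -> n
Action: reduce (C -> n)


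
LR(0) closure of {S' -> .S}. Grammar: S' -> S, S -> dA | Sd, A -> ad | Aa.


Start: S' -> .S
For each item with dot before a nonterminal B, add B -> .γ for every B-production
Closure: [S' -> .S, S -> .dA, S -> .Sd]


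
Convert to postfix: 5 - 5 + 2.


Left to right (same or higher precedence on left)
Postfix: 5 5 - 2 +


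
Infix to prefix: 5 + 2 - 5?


left-to-right (same/higher precedence on left): tree is (- (+ 5 2) 5)
Prefix: - + 5 2 5


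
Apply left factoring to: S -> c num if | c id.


Common prefix: 'c'
Factored: S -> c S', S' -> num if | id


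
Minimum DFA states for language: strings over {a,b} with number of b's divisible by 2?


Track (count of b) mod 2: states 0..1, accept at 0
Minimal DFA: 2 states


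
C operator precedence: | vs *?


'*' is multiplicative (level 10); '|' is bitwise OR (level 3)
Higher level binds tighter
'*' has higher precedence than '|'


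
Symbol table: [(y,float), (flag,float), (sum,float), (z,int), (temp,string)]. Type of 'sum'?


Lookup 'sum' → type float


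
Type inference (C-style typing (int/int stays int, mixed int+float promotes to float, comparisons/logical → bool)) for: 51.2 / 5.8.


Operand types: float / float
Rule: mixed int/float promotes to float; int/int stays int
Result type: float


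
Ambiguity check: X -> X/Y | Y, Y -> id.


precedence layered via separate nonterminal Y: deterministic
Unambiguous


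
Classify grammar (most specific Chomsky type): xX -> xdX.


LHS has context (more than one symbol) and |LHS| ≤ |RHS|
Classification: Type 1 (Context-Sensitive)


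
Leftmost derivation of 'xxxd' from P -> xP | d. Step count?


Derivation: P => xP => xxP => xxxP => xxxd
Steps: 4


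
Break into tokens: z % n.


Scan left to right, longest-match per lexeme
Tokens: ID(z), OP(%), ID(n)


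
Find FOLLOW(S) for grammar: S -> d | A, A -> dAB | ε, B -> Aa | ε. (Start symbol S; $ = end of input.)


$ ∈ FOLLOW(S). For each A -> αBβ: add FIRST(β)\{ε} to FOLLOW(B); if β nullable, add FOLLOW(A).
FOLLOW(S) = {$}


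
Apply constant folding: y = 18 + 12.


18 + 12 = 30 at compile time
Optimized: y = 30


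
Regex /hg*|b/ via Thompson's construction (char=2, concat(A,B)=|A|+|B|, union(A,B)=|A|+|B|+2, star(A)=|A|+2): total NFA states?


Syntax tree has 3 char leaf(s), 1 union(s), 1 star(s)
chars contribute 3×2 = 6; each union adds +2; each star adds +2
Total: 6 + 2 + 2 = 10 states


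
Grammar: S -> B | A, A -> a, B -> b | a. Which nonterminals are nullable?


A nonterminal is nullable iff some alternative derives ε (directly, or every symbol in it is nullable)
Nullable: {}


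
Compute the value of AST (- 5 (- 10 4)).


Evaluate inner: (- 10 4) = 6
Evaluate root: (- 5 6) = -1
Result: -1


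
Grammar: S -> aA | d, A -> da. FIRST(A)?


Per alternative of A: FIRST(da) = {d}
FIRST(A) = {d}


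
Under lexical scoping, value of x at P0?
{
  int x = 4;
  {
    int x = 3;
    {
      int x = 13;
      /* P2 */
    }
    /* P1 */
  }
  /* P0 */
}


x declared in the same block as P0
x = 4


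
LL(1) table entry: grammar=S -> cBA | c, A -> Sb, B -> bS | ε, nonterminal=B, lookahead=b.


For [B, b]: 'b' ∈ FIRST(bS)
Entry: B -> bS


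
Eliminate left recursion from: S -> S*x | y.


Left-recursive alternatives: S*x; non-recursive: y
Introduce S': S -> yS', S' -> *xS' | ε


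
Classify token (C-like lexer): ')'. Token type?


Pattern: delimiter/punctuation
Type: PUNCTUATION


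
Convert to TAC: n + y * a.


Break into single-operator statements:
t1 = y * a
t2 = n + t1


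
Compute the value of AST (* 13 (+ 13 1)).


Evaluate inner: (+ 13 1) = 14
Evaluate root: (* 13 14) = 182
Result: 182


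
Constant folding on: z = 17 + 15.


17 + 15 = 32 at compile time
Optimized: z = 32


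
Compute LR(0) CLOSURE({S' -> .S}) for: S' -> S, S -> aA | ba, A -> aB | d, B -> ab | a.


Start: S' -> .S
For each item with dot before a nonterminal B, add B -> .γ for every B-production
Closure: [S' -> .S, S -> .aA, S -> .ba]


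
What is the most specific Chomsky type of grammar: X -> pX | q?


Right-linear: every RHS is a terminal or a terminal followed by one nonterminal
Classification: Type 3 (Regular)


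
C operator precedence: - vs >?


'-' is additive (level 9); '>' is relational (level 7)
Higher level binds tighter
'-' has higher precedence than '>'


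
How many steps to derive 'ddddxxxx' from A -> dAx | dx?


Derivation: A => dAx => ddAxx => dddAxxx => ddddxxxx
Steps: 4


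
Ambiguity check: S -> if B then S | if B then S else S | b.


dangling else: 'if B then if B then b else b' parses two ways
Ambiguous


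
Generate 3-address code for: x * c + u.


Break into single-operator statements:
t1 = x * c
t2 = t1 + u


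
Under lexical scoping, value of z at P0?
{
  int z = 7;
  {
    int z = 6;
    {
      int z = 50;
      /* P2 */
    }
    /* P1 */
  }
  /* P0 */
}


z declared in the same block as P0
z = 7


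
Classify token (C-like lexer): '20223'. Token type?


Pattern: digits only
Type: INTEGER_LITERAL


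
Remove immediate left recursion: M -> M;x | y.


Left-recursive alternatives: M;x; non-recursive: y
Introduce M': M -> yM', M' -> ;xM' | ε


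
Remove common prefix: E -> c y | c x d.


Common prefix: 'c'
Factored: E -> c E', E' -> y | x d


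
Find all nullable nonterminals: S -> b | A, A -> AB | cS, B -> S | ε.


A nonterminal is nullable iff some alternative derives ε (directly, or every symbol in it is nullable)
Nullable: {B}


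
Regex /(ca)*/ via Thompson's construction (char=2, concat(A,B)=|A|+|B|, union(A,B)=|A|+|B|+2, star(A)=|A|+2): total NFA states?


Syntax tree has 2 char leaf(s), 0 union(s), 1 star(s)
chars contribute 2×2 = 4; each union adds +2; each star adds +2
Total: 4 + 0 + 2 = 6 states


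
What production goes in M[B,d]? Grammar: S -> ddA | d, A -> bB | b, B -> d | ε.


For [B, d]: 'd' ∈ FIRST(d)
Entry: B -> d


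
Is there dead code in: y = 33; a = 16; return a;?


y is assigned but never read
Dead: 'y = 33'


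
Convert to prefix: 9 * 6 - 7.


left-to-right (same/higher precedence on left): tree is (- (* 9 6) 7)
Prefix: - * 9 6 7


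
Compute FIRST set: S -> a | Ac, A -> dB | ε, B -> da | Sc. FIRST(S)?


Per alternative of S: FIRST(a) = {a}; FIRST(Ac) = {c, d}
FIRST(S) = {a, c, d}


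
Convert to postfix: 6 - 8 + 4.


Left to right (same or higher precedence on left)
Postfix: 6 8 - 4 +


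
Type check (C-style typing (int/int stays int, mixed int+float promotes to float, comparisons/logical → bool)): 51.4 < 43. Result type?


Operand types: float < int
Rule: comparison yields bool
Result type: bool


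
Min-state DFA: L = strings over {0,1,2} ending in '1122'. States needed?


Track the longest suffix of input matching a prefix of '1122': 5 classes (prefixes of length 0..4)
Minimal DFA: 5 states


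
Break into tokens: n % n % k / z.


Scan left to right, longest-match per lexeme
Tokens: ID(n), OP(%), ID(n), OP(%), ID(k), OP(/), ID(z)


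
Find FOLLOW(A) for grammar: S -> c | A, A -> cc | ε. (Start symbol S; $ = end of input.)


$ ∈ FOLLOW(S). For each A -> αBβ: add FIRST(β)\{ε} to FOLLOW(B); if β nullable, add FOLLOW(A).
FOLLOW(A) = {$}


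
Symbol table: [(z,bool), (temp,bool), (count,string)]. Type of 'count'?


Lookup 'count' → type string


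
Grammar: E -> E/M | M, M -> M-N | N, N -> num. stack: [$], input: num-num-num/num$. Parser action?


no handle on stack; shift 'num'
Action: shift


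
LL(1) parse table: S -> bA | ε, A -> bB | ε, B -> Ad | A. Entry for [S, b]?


For [S, b]: 'b' ∈ FIRST(bA)
Entry: S -> bA


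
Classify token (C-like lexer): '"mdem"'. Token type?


Pattern: double-quoted sequence
Type: STRING_LITERAL


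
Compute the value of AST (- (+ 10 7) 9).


Evaluate inner: (+ 10 7) = 17
Evaluate root: (- 17 9) = 8
Result: 8


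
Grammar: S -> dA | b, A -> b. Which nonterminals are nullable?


A nonterminal is nullable iff some alternative derives ε (directly, or every symbol in it is nullable)
Nullable: {}


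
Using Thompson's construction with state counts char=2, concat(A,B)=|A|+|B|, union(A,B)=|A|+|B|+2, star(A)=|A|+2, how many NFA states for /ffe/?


Syntax tree has 3 char leaf(s), 0 union(s), 0 star(s)
chars contribute 3×2 = 6; each union adds +2; each star adds +2
Total: 6 + 0 + 0 = 6 states


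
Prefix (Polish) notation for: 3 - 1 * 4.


'*' binds tighter: tree is (- 3 (* 1 4))
Prefix: - 3 * 1 4


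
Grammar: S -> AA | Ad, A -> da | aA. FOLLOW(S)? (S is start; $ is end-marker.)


$ ∈ FOLLOW(S). For each A -> αBβ: add FIRST(β)\{ε} to FOLLOW(B); if β nullable, add FOLLOW(A).
FOLLOW(S) = {$}


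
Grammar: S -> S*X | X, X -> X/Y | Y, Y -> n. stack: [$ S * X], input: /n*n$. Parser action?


'/' can extend X; shift to build X -> X/Y
Action: shift


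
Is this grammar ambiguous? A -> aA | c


right-linear, alternatives start with distinct terminals 'a' vs 'c': unique leftmost derivation
Unambiguous


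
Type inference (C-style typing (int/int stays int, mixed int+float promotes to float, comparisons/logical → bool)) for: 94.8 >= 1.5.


Operand types: float >= float
Rule: comparison yields bool
Result type: bool


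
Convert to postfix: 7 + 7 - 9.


Left to right (same or higher precedence on left)
Postfix: 7 7 + 9 -


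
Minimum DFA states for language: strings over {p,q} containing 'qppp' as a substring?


KMP-style automaton: 4 progress states + 1 absorbing accept = 5
Minimal DFA: 5 states


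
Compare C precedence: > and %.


'%' is multiplicative (level 10); '>' is relational (level 7)
Higher level binds tighter
'%' has higher precedence than '>'


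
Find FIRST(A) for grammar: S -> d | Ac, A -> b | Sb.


Per alternative of A: FIRST(b) = {b}; FIRST(Sb) = {b, d}
FIRST(A) = {b, d}


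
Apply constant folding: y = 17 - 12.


17 - 12 = 5 at compile time
Optimized: y = 5


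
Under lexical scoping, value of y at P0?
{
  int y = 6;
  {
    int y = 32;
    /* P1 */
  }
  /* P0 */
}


y declared in the same block as P0
y = 6


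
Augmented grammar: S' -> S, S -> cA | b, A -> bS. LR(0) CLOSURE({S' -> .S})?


Start: S' -> .S
For each item with dot before a nonterminal B, add B -> .γ for every B-production
Closure: [S' -> .S, S -> .cA, S -> .b]


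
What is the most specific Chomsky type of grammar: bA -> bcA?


LHS has context (more than one symbol) and |LHS| ≤ |RHS|
Classification: Type 1 (Context-Sensitive)


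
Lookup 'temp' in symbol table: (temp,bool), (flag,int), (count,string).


Lookup 'temp' → type bool


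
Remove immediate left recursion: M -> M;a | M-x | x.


Left-recursive alternatives: M;a, M-x; non-recursive: x
Introduce M': M -> xM', M' -> ;aM' | -xM' | ε


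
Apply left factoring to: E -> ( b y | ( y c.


Common prefix: '('
Factored: E -> ( E', E' -> b y | y c


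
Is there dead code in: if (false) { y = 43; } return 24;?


condition is constant false, so the whole block is unreachable
Dead: 'if (false) { y = 43; }'


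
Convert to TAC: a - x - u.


Break into single-operator statements:
t1 = a - x
t2 = t1 - u


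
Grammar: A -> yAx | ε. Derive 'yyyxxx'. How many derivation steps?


Derivation: A => yAx => yyAxx => yyyAxxx => yyyxxx
Steps: 4


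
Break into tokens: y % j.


Scan left to right, longest-match per lexeme
Tokens: ID(y), OP(%), ID(j)


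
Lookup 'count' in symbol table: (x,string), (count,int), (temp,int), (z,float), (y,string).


Lookup 'count' → type int


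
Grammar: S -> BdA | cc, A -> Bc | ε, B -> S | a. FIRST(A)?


Per alternative of A: FIRST(Bc) = {a, c}; FIRST(ε) = {ε}
FIRST(A) = {a, c, ε}


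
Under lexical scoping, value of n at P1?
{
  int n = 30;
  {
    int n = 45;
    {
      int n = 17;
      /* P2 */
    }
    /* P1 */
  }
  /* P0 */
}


n declared in the same block as P1
n = 45


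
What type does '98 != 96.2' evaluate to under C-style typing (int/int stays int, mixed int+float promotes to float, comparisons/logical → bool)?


Operand types: int != float
Rule: comparison yields bool
Result type: bool


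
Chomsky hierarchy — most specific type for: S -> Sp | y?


Left-linear: every RHS is a terminal or one nonterminal followed by a terminal
Classification: Type 3 (Regular)


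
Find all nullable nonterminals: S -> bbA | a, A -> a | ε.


A nonterminal is nullable iff some alternative derives ε (directly, or every symbol in it is nullable)
Nullable: {A}


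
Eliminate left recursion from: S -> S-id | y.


Left-recursive alternatives: S-id; non-recursive: y
Introduce S': S -> yS', S' -> -idS' | ε


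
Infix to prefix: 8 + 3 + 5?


left-to-right (same/higher precedence on left): tree is (+ (+ 8 3) 5)
Prefix: + + 8 3 5


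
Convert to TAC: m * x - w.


Break into single-operator statements:
t1 = m * x
t2 = t1 - w


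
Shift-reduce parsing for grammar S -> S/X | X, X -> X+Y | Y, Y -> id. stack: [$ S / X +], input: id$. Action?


no handle; shift 'id'
Action: shift


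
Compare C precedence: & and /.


'/' is multiplicative (level 10); '&' is bitwise AND (level 5)
Higher level binds tighter
'/' has higher precedence than '&'


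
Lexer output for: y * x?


Scan left to right, longest-match per lexeme
Tokens: ID(y), OP(*), ID(x)


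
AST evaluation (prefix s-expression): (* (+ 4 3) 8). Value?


Evaluate inner: (+ 4 3) = 7
Evaluate root: (* 7 8) = 56
Result: 56


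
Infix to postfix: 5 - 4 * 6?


* has higher precedence, evaluate 4*6 first
Postfix: 5 4 6 * -


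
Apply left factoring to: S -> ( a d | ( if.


Common prefix: '('
Factored: S -> ( S', S' -> a d | if


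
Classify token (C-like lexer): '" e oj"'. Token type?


Pattern: double-quoted sequence
Type: STRING_LITERAL


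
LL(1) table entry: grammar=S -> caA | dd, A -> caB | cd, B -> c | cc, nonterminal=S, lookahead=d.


For [S, d]: 'd' ∈ FIRST(dd)
Entry: S -> dd


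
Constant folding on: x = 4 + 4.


4 + 4 = 8 at compile time
Optimized: x = 8


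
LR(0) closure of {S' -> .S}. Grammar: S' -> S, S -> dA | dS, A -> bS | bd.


Start: S' -> .S
For each item with dot before a nonterminal B, add B -> .γ for every B-production
Closure: [S' -> .S, S -> .dA, S -> .dS]


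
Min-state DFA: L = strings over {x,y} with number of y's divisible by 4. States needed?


Track (count of y) mod 4: states 0..3, accept at 0
Minimal DFA: 4 states


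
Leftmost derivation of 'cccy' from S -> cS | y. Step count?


Derivation: S => cS => ccS => cccS => cccy
Steps: 4


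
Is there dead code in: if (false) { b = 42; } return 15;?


condition is constant false, so the whole block is unreachable
Dead: 'if (false) { b = 42; }'


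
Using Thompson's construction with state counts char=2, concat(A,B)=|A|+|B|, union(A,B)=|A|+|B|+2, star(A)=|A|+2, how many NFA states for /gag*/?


Syntax tree has 3 char leaf(s), 0 union(s), 1 star(s)
chars contribute 3×2 = 6; each union adds +2; each star adds +2
Total: 6 + 0 + 2 = 8 states


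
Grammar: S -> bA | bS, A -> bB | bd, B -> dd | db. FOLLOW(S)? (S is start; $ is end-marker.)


$ ∈ FOLLOW(S). For each A -> αBβ: add FIRST(β)\{ε} to FOLLOW(B); if β nullable, add FOLLOW(A).
FOLLOW(S) = {$}


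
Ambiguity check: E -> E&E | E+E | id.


'id&id+id' has two parse trees (no precedence encoded between & and +)
Ambiguous


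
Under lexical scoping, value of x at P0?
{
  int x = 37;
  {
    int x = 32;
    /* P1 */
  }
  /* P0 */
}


x declared in the same block as P0
x = 37


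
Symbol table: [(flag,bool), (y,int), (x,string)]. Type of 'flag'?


Lookup 'flag' → type bool


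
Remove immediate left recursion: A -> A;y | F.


Left-recursive alternatives: A;y; non-recursive: F
Introduce A': A -> FA', A' -> ;yA' | ε


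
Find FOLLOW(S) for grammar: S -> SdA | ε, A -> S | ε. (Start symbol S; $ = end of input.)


$ ∈ FOLLOW(S). For each A -> αBβ: add FIRST(β)\{ε} to FOLLOW(B); if β nullable, add FOLLOW(A).
FOLLOW(S) = {$, d}


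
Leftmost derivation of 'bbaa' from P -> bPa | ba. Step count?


Derivation: P => bPa => bbaa
Steps: 2


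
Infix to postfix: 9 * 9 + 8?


Left to right (same or higher precedence on left)
Postfix: 9 9 * 8 +


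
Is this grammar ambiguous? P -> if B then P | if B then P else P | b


dangling else: 'if B then if B then b else b' parses two ways
Ambiguous


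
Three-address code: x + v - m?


Break into single-operator statements:
t1 = x + v
t2 = t1 - m


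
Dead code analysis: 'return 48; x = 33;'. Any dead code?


statement follows a return and is unreachable
Dead: 'x = 33'


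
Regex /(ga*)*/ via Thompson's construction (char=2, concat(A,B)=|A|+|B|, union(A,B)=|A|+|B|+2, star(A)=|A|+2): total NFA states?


Syntax tree has 2 char leaf(s), 0 union(s), 2 star(s)
chars contribute 2×2 = 4; each union adds +2; each star adds +2
Total: 4 + 0 + 4 = 8 states


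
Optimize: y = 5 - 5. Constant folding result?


5 - 5 = 0 at compile time
Optimized: y = 0


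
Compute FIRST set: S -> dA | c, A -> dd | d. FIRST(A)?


Per alternative of A: FIRST(dd) = {d}; FIRST(d) = {d}
FIRST(A) = {d}


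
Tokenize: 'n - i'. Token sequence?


Scan left to right, longest-match per lexeme
Tokens: ID(n), OP(-), ID(i)


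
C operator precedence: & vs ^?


'&' is bitwise AND (level 5); '^' is bitwise XOR (level 4)
Higher level binds tighter
'&' has higher precedence than '^'
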